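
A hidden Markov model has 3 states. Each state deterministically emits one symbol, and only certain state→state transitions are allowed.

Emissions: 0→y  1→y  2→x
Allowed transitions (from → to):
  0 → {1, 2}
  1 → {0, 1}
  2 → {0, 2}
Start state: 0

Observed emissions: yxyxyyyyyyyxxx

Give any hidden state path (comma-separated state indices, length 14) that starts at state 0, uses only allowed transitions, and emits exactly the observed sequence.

0,2,0,2,0,1,1,0,1,1,0,2,2,2

  pos 0: y in {0,1}, choose 0; start
  pos 1: x in {2}, choose 2; 0->2 ok
  pos 2: y in {0,1}, choose 0; 2->0 ok
  pos 3: x in {2}, choose 2; 0->2 ok
  pos 4: y in {0,1}, choose 0; 2->0 ok
  pos 5: y in {0,1}, choose 1; 0->1 ok
  pos 6: y in {0,1}, choose 1; 1->1 ok
  pos 7: y in {0,1}, choose 0; 1->0 ok
  pos 8: y in {0,1}, choose 1; 0->1 ok
  pos 9: y in {0,1}, choose 1; 1->1 ok
  pos 10: y in {0,1}, choose 0; 1->0 ok
  pos 11: x in {2}, choose 2; 0->2 ok
  pos 12: x in {2}, choose 2; 2->2 ok
  pos 13: x in {2}, choose 2; 2->2 ok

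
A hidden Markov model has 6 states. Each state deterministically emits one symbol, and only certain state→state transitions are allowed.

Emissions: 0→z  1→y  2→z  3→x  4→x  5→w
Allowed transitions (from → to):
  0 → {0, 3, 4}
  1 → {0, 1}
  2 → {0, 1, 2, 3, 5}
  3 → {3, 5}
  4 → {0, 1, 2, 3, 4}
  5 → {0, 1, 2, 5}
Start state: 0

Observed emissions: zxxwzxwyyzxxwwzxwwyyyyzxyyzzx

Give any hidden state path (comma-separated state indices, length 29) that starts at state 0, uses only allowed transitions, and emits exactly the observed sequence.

0,4,3,5,0,3,5,1,1,0,4,3,5,5,0,3,5,5,1,1,1,1,0,4,1,1,0,0,4

  t0 'z' -> {0,2}, take 0 (start)
  t1 'x' -> {3,4}, take 4 (0->4 ok)
  t2 'x' -> {3,4}, take 3 (4->3 ok)
  t3 'w' -> {5}, take 5 (3->5 ok)
  t4 'z' -> {0,2}, take 0 (5->0 ok)
  t5 'x' -> {3,4}, take 3 (0->3 ok)
  t6 'w' -> {5}, take 5 (3->5 ok)
  t7 'y' -> {1}, take 1 (5->1 ok)
  t8 'y' -> {1}, take 1 (1->1 ok)
  t9 'z' -> {0,2}, take 0 (1->0 ok)
  t10 'x' -> {3,4}, take 4 (0->4 ok)
  t11 'x' -> {3,4}, take 3 (4->3 ok)
  t12 'w' -> {5}, take 5 (3->5 ok)
  t13 'w' -> {5}, take 5 (5->5 ok)
  t14 'z' -> {0,2}, take 0 (5->0 ok)
  t15 'x' -> {3,4}, take 3 (0->3 ok)
  t16 'w' -> {5}, take 5 (3->5 ok)
  t17 'w' -> {5}, take 5 (5->5 ok)
  t18 'y' -> {1}, take 1 (5->1 ok)
  t19 'y' -> {1}, take 1 (1->1 ok)
  t20 'y' -> {1}, take 1 (1->1 ok)
  t21 'y' -> {1}, take 1 (1->1 ok)
  t22 'z' -> {0,2}, take 0 (1->0 ok)
  t23 'x' -> {3,4}, take 4 (0->4 ok)
  t24 'y' -> {1}, take 1 (4->1 ok)
  t25 'y' -> {1}, take 1 (1->1 ok)
  t26 'z' -> {0,2}, take 0 (1->0 ok)
  t27 'z' -> {0,2}, take 0 (0->0 ok)
  t28 'x' -> {3,4}, take 4 (0->4 ok)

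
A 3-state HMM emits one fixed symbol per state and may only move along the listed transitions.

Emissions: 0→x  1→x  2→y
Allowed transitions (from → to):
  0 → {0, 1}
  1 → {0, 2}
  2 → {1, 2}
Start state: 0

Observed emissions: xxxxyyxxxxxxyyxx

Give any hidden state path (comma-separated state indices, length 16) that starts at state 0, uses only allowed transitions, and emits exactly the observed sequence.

  0: obs=x cand={0,1} pick 0 [start]
  1: obs=x cand={0,1} pick 0 [0->0 ok]
  2: obs=x cand={0,1} pick 0 [0->0 ok]
  3: obs=x cand={0,1} pick 1 [0->1 ok]
  4: obs=y cand={2} pick 2 [1->2 ok]
  5: obs=y cand={2} pick 2 [2->2 ok]
  6: obs=x cand={0,1} pick 1 [2->1 ok]
  7: obs=x cand={0,1} pick 0 [1->0 ok]
  8: obs=x cand={0,1} pick 1 [0->1 ok]
  9: obs=x cand={0,1} pick 0 [1->0 ok]
  10: obs=x cand={0,1} pick 0 [0->0 ok]
  11: obs=x cand={0,1} pick 1 [0->1 ok]
  12: obs=y cand={2} pick 2 [1->2 ok]
  13: obs=y cand={2} pick 2 [2->2 ok]
  14: obs=x cand={0,1} pick 1 [2->1 ok]
  15: obs=x cand={0,1} pick 0 [1->0 ok]

0,0,0,1,2,2,1,0,1,0,0,1,2,2,1,0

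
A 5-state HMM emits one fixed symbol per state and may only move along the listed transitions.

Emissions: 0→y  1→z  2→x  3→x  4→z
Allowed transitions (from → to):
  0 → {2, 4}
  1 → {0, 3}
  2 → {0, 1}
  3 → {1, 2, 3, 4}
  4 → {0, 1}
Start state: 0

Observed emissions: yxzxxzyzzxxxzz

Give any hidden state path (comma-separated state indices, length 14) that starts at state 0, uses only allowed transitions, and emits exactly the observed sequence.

  pos 0: y in {0}, choose 0; start
  pos 1: x in {2,3}, choose 2; 0->2 ok
  pos 2: z in {1,4}, choose 1; 2->1 ok
  pos 3: x in {2,3}, choose 3; 1->3 ok
  pos 4: x in {2,3}, choose 3; 3->3 ok
  pos 5: z in {1,4}, choose 1; 3->1 ok
  pos 6: y in {0}, choose 0; 1->0 ok
  pos 7: z in {1,4}, choose 4; 0->4 ok
  pos 8: z in {1,4}, choose 1; 4->1 ok
  pos 9: x in {2,3}, choose 3; 1->3 ok
  pos 10: x in {2,3}, choose 3; 3->3 ok
  pos 11: x in {2,3}, choose 3; 3->3 ok
  pos 12: z in {1,4}, choose 4; 3->4 ok
  pos 13: z in {1,4}, choose 1; 4->1 ok

0,2,1,3,3,1,0,4,1,3,3,3,4,1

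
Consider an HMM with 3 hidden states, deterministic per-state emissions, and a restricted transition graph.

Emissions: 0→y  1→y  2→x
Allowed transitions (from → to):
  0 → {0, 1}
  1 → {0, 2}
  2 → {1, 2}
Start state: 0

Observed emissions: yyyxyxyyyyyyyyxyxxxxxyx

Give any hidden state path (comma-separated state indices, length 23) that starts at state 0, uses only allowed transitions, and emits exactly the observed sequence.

0,0,1,2,1,2,1,0,0,0,0,1,0,1,2,1,2,2,2,2,2,1,2

  pos 0: y in {0,1}, choose 0; start
  pos 1: y in {0,1}, choose 0; 0->0 ok
  pos 2: y in {0,1}, choose 1; 0->1 ok
  pos 3: x in {2}, choose 2; 1->2 ok
  pos 4: y in {0,1}, choose 1; 2->1 ok
  pos 5: x in {2}, choose 2; 1->2 ok
  pos 6: y in {0,1}, choose 1; 2->1 ok
  pos 7: y in {0,1}, choose 0; 1->0 ok
  pos 8: y in {0,1}, choose 0; 0->0 ok
  pos 9: y in {0,1}, choose 0; 0->0 ok
  pos 10: y in {0,1}, choose 0; 0->0 ok
  pos 11: y in {0,1}, choose 1; 0->1 ok
  pos 12: y in {0,1}, choose 0; 1->0 ok
  pos 13: y in {0,1}, choose 1; 0->1 ok
  pos 14: x in {2}, choose 2; 1->2 ok
  pos 15: y in {0,1}, choose 1; 2->1 ok
  pos 16: x in {2}, choose 2; 1->2 ok
  pos 17: x in {2}, choose 2; 2->2 ok
  pos 18: x in {2}, choose 2; 2->2 ok
  pos 19: x in {2}, choose 2; 2->2 ok
  pos 20: x in {2}, choose 2; 2->2 ok
  pos 21: y in {0,1}, choose 1; 2->1 ok
  pos 22: x in {2}, choose 2; 1->2 ok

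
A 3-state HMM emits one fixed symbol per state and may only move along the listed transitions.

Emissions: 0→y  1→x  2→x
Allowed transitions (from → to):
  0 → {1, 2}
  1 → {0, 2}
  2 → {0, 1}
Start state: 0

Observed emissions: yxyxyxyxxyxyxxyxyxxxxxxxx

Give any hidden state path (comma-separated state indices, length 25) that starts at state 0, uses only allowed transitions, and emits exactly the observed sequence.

0,2,0,1,0,2,0,2,1,0,1,0,1,2,0,2,0,2,1,2,1,2,1,2,1

  pos 0: y in {0}, choose 0; start
  pos 1: x in {1,2}, choose 2; 0->2 ok
  pos 2: y in {0}, choose 0; 2->0 ok
  pos 3: x in {1,2}, choose 1; 0->1 ok
  pos 4: y in {0}, choose 0; 1->0 ok
  pos 5: x in {1,2}, choose 2; 0->2 ok
  pos 6: y in {0}, choose 0; 2->0 ok
  pos 7: x in {1,2}, choose 2; 0->2 ok
  pos 8: x in {1,2}, choose 1; 2->1 ok
  pos 9: y in {0}, choose 0; 1->0 ok
  pos 10: x in {1,2}, choose 1; 0->1 ok
  pos 11: y in {0}, choose 0; 1->0 ok
  pos 12: x in {1,2}, choose 1; 0->1 ok
  pos 13: x in {1,2}, choose 2; 1->2 ok
  pos 14: y in {0}, choose 0; 2->0 ok
  pos 15: x in {1,2}, choose 2; 0->2 ok
  pos 16: y in {0}, choose 0; 2->0 ok
  pos 17: x in {1,2}, choose 2; 0->2 ok
  pos 18: x in {1,2}, choose 1; 2->1 ok
  pos 19: x in {1,2}, choose 2; 1->2 ok
  pos 20: x in {1,2}, choose 1; 2->1 ok
  pos 21: x in {1,2}, choose 2; 1->2 ok
  pos 22: x in {1,2}, choose 1; 2->1 ok
  pos 23: x in {1,2}, choose 2; 1->2 ok
  pos 24: x in {1,2}, choose 1; 2->1 ok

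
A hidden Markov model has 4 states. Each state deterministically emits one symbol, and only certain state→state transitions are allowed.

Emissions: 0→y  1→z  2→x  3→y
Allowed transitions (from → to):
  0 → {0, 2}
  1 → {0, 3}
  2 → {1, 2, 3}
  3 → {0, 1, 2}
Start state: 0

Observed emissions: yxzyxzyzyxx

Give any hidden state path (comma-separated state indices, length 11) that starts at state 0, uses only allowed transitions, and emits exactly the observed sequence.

0,2,1,0,2,1,3,1,3,2,2

  0: obs=y cand={0,3} pick 0 [start]
  1: obs=x cand={2} pick 2 [0->2 ok]
  2: obs=z cand={1} pick 1 [2->1 ok]
  3: obs=y cand={0,3} pick 0 [1->0 ok]
  4: obs=x cand={2} pick 2 [0->2 ok]
  5: obs=z cand={1} pick 1 [2->1 ok]
  6: obs=y cand={0,3} pick 3 [1->3 ok]
  7: obs=z cand={1} pick 1 [3->1 ok]
  8: obs=y cand={0,3} pick 3 [1->3 ok]
  9: obs=x cand={2} pick 2 [3->2 ok]
  10: obs=x cand={2} pick 2 [2->2 ok]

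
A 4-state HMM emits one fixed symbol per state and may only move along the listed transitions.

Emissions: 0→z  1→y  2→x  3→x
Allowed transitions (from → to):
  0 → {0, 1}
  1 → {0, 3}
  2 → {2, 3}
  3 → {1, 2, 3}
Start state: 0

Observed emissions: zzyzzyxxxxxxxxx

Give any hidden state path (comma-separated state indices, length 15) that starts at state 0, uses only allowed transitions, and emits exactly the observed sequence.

  pos 0: z in {0}, choose 0; start
  pos 1: z in {0}, choose 0; 0->0 ok
  pos 2: y in {1}, choose 1; 0->1 ok
  pos 3: z in {0}, choose 0; 1->0 ok
  pos 4: z in {0}, choose 0; 0->0 ok
  pos 5: y in {1}, choose 1; 0->1 ok
  pos 6: x in {2,3}, choose 3; 1->3 ok
  pos 7: x in {2,3}, choose 2; 3->2 ok
  pos 8: x in {2,3}, choose 3; 2->3 ok
  pos 9: x in {2,3}, choose 3; 3->3 ok
  pos 10: x in {2,3}, choose 2; 3->2 ok
  pos 11: x in {2,3}, choose 3; 2->3 ok
  pos 12: x in {2,3}, choose 2; 3->2 ok
  pos 13: x in {2,3}, choose 2; 2->2 ok
  pos 14: x in {2,3}, choose 3; 2->3 ok

0,0,1,0,0,1,3,2,3,3,2,3,2,2,3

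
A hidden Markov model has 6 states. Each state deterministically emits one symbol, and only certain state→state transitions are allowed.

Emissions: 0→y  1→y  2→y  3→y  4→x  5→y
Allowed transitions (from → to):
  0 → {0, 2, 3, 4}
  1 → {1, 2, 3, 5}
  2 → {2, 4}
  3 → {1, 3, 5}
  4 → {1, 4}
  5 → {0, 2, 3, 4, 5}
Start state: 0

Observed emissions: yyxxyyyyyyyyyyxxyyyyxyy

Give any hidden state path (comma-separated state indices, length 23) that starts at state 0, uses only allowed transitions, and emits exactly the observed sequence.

0,0,4,4,1,3,3,1,5,5,0,3,5,0,4,4,1,3,3,5,4,1,5

  t0 'y' -> {0,1,2,3,5}, take 0 (start)
  t1 'y' -> {0,1,2,3,5}, take 0 (0->0 ok)
  t2 'x' -> {4}, take 4 (0->4 ok)
  t3 'x' -> {4}, take 4 (4->4 ok)
  t4 'y' -> {0,1,2,3,5}, take 1 (4->1 ok)
  t5 'y' -> {0,1,2,3,5}, take 3 (1->3 ok)
  t6 'y' -> {0,1,2,3,5}, take 3 (3->3 ok)
  t7 'y' -> {0,1,2,3,5}, take 1 (3->1 ok)
  t8 'y' -> {0,1,2,3,5}, take 5 (1->5 ok)
  t9 'y' -> {0,1,2,3,5}, take 5 (5->5 ok)
  t10 'y' -> {0,1,2,3,5}, take 0 (5->0 ok)
  t11 'y' -> {0,1,2,3,5}, take 3 (0->3 ok)
  t12 'y' -> {0,1,2,3,5}, take 5 (3->5 ok)
  t13 'y' -> {0,1,2,3,5}, take 0 (5->0 ok)
  t14 'x' -> {4}, take 4 (0->4 ok)
  t15 'x' -> {4}, take 4 (4->4 ok)
  t16 'y' -> {0,1,2,3,5}, take 1 (4->1 ok)
  t17 'y' -> {0,1,2,3,5}, take 3 (1->3 ok)
  t18 'y' -> {0,1,2,3,5}, take 3 (3->3 ok)
  t19 'y' -> {0,1,2,3,5}, take 5 (3->5 ok)
  t20 'x' -> {4}, take 4 (5->4 ok)
  t21 'y' -> {0,1,2,3,5}, take 1 (4->1 ok)
  t22 'y' -> {0,1,2,3,5}, take 5 (1->5 ok)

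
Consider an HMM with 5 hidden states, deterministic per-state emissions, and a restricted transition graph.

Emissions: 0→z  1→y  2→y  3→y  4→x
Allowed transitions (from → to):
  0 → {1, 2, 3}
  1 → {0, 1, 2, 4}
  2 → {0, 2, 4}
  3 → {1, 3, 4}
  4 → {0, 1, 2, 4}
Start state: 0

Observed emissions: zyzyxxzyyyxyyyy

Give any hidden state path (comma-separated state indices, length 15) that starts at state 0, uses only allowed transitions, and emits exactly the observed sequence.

0,1,0,3,4,4,0,3,3,1,4,1,1,1,2

  0: obs=z cand={0} pick 0 [start]
  1: obs=y cand={1,2,3} pick 1 [0->1 ok]
  2: obs=z cand={0} pick 0 [1->0 ok]
  3: obs=y cand={1,2,3} pick 3 [0->3 ok]
  4: obs=x cand={4} pick 4 [3->4 ok]
  5: obs=x cand={4} pick 4 [4->4 ok]
  6: obs=z cand={0} pick 0 [4->0 ok]
  7: obs=y cand={1,2,3} pick 3 [0->3 ok]
  8: obs=y cand={1,2,3} pick 3 [3->3 ok]
  9: obs=y cand={1,2,3} pick 1 [3->1 ok]
  10: obs=x cand={4} pick 4 [1->4 ok]
  11: obs=y cand={1,2,3} pick 1 [4->1 ok]
  12: obs=y cand={1,2,3} pick 1 [1->1 ok]
  13: obs=y cand={1,2,3} pick 1 [1->1 ok]
  14: obs=y cand={1,2,3} pick 2 [1->2 ok]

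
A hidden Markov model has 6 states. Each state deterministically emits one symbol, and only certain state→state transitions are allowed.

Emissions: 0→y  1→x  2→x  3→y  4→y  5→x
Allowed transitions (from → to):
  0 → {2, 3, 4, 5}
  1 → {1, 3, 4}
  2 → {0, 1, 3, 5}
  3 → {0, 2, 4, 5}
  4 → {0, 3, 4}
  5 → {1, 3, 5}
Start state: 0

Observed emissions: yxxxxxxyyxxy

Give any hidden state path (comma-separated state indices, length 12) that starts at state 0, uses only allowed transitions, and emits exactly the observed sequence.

  0: obs=y cand={0,3,4} pick 0 [start]
  1: obs=x cand={1,2,5} pick 2 [0->2 ok]
  2: obs=x cand={1,2,5} pick 5 [2->5 ok]
  3: obs=x cand={1,2,5} pick 1 [5->1 ok]
  4: obs=x cand={1,2,5} pick 1 [1->1 ok]
  5: obs=x cand={1,2,5} pick 1 [1->1 ok]
  6: obs=x cand={1,2,5} pick 1 [1->1 ok]
  7: obs=y cand={0,3,4} pick 4 [1->4 ok]
  8: obs=y cand={0,3,4} pick 3 [4->3 ok]
  9: obs=x cand={1,2,5} pick 5 [3->5 ok]
  10: obs=x cand={1,2,5} pick 5 [5->5 ok]
  11: obs=y cand={0,3,4} pick 3 [5->3 ok]

0,2,5,1,1,1,1,4,3,5,5,3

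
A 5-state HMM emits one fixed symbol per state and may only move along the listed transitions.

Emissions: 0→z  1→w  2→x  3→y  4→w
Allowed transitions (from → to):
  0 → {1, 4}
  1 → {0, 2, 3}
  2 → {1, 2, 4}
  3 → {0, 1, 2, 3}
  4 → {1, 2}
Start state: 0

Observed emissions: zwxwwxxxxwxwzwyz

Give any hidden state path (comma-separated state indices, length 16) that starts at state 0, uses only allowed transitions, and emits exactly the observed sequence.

0,1,2,4,1,2,2,2,2,1,2,1,0,1,3,0

  0: obs=z cand={0} pick 0 [start]
  1: obs=w cand={1,4} pick 1 [0->1 ok]
  2: obs=x cand={2} pick 2 [1->2 ok]
  3: obs=w cand={1,4} pick 4 [2->4 ok]
  4: obs=w cand={1,4} pick 1 [4->1 ok]
  5: obs=x cand={2} pick 2 [1->2 ok]
  6: obs=x cand={2} pick 2 [2->2 ok]
  7: obs=x cand={2} pick 2 [2->2 ok]
  8: obs=x cand={2} pick 2 [2->2 ok]
  9: obs=w cand={1,4} pick 1 [2->1 ok]
  10: obs=x cand={2} pick 2 [1->2 ok]
  11: obs=w cand={1,4} pick 1 [2->1 ok]
  12: obs=z cand={0} pick 0 [1->0 ok]
  13: obs=w cand={1,4} pick 1 [0->1 ok]
  14: obs=y cand={3} pick 3 [1->3 ok]
  15: obs=z cand={0} pick 0 [3->0 ok]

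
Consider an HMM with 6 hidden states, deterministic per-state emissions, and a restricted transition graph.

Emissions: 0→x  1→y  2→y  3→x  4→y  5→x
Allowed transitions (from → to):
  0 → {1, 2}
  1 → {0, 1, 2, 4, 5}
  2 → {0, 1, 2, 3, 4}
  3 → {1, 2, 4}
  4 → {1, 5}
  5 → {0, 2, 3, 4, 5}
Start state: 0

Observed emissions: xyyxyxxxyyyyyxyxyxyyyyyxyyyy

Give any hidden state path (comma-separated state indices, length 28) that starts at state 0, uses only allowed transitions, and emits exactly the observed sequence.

0,1,2,0,1,5,5,3,1,4,1,2,1,0,1,0,1,5,4,1,1,1,2,0,1,4,1,4

  [0] x  {0,3,5}  => 0  start
  [1] y  {1,2,4}  => 1  0->1 ok
  [2] y  {1,2,4}  => 2  1->2 ok
  [3] x  {0,3,5}  => 0  2->0 ok
  [4] y  {1,2,4}  => 1  0->1 ok
  [5] x  {0,3,5}  => 5  1->5 ok
  [6] x  {0,3,5}  => 5  5->5 ok
  [7] x  {0,3,5}  => 3  5->3 ok
  [8] y  {1,2,4}  => 1  3->1 ok
  [9] y  {1,2,4}  => 4  1->4 ok
  [10] y  {1,2,4}  => 1  4->1 ok
  [11] y  {1,2,4}  => 2  1->2 ok
  [12] y  {1,2,4}  => 1  2->1 ok
  [13] x  {0,3,5}  => 0  1->0 ok
  [14] y  {1,2,4}  => 1  0->1 ok
  [15] x  {0,3,5}  => 0  1->0 ok
  [16] y  {1,2,4}  => 1  0->1 ok
  [17] x  {0,3,5}  => 5  1->5 ok
  [18] y  {1,2,4}  => 4  5->4 ok
  [19] y  {1,2,4}  => 1  4->1 ok
  [20] y  {1,2,4}  => 1  1->1 ok
  [21] y  {1,2,4}  => 1  1->1 ok
  [22] y  {1,2,4}  => 2  1->2 ok
  [23] x  {0,3,5}  => 0  2->0 ok
  [24] y  {1,2,4}  => 1  0->1 ok
  [25] y  {1,2,4}  => 4  1->4 ok
  [26] y  {1,2,4}  => 1  4->1 ok
  [27] y  {1,2,4}  => 4  1->4 ok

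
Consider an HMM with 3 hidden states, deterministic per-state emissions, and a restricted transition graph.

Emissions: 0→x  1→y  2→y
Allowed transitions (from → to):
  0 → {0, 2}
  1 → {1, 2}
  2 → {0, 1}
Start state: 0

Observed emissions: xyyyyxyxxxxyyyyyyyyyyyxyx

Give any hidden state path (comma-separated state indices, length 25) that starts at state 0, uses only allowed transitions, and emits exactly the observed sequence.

  t0 'x' -> {0}, take 0 (start)
  t1 'y' -> {1,2}, take 2 (0->2 ok)
  t2 'y' -> {1,2}, take 1 (2->1 ok)
  t3 'y' -> {1,2}, take 1 (1->1 ok)
  t4 'y' -> {1,2}, take 2 (1->2 ok)
  t5 'x' -> {0}, take 0 (2->0 ok)
  t6 'y' -> {1,2}, take 2 (0->2 ok)
  t7 'x' -> {0}, take 0 (2->0 ok)
  t8 'x' -> {0}, take 0 (0->0 ok)
  t9 'x' -> {0}, take 0 (0->0 ok)
  t10 'x' -> {0}, take 0 (0->0 ok)
  t11 'y' -> {1,2}, take 2 (0->2 ok)
  t12 'y' -> {1,2}, take 1 (2->1 ok)
  t13 'y' -> {1,2}, take 1 (1->1 ok)
  t14 'y' -> {1,2}, take 2 (1->2 ok)
  t15 'y' -> {1,2}, take 1 (2->1 ok)
  t16 'y' -> {1,2}, take 1 (1->1 ok)
  t17 'y' -> {1,2}, take 1 (1->1 ok)
  t18 'y' -> {1,2}, take 1 (1->1 ok)
  t19 'y' -> {1,2}, take 2 (1->2 ok)
  t20 'y' -> {1,2}, take 1 (2->1 ok)
  t21 'y' -> {1,2}, take 2 (1->2 ok)
  t22 'x' -> {0}, take 0 (2->0 ok)
  t23 'y' -> {1,2}, take 2 (0->2 ok)
  t24 'x' -> {0}, take 0 (2->0 ok)

0,2,1,1,2,0,2,0,0,0,0,2,1,1,2,1,1,1,1,2,1,2,0,2,0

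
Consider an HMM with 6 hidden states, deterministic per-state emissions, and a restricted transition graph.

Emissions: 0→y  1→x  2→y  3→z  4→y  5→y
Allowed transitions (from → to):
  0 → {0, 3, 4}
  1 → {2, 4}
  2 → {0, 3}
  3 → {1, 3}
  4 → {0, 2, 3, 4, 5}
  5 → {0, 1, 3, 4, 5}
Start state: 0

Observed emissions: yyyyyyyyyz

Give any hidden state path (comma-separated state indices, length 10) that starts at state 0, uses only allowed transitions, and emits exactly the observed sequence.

0,0,4,0,0,4,0,4,2,3

  0: obs=y cand={0,2,4,5} pick 0 [start]
  1: obs=y cand={0,2,4,5} pick 0 [0->0 ok]
  2: obs=y cand={0,2,4,5} pick 4 [0->4 ok]
  3: obs=y cand={0,2,4,5} pick 0 [4->0 ok]
  4: obs=y cand={0,2,4,5} pick 0 [0->0 ok]
  5: obs=y cand={0,2,4,5} pick 4 [0->4 ok]
  6: obs=y cand={0,2,4,5} pick 0 [4->0 ok]
  7: obs=y cand={0,2,4,5} pick 4 [0->4 ok]
  8: obs=y cand={0,2,4,5} pick 2 [4->2 ok]
  9: obs=z cand={3} pick 3 [2->3 ok]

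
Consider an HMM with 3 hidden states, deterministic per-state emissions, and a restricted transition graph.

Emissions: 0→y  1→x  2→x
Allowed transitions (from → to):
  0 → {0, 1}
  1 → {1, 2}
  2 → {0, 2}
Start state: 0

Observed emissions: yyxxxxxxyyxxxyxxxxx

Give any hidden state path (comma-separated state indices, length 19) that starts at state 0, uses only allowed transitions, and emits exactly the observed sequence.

0,0,1,1,2,2,2,2,0,0,1,1,2,0,1,1,1,2,2

  0: obs=y cand={0} pick 0 [start]
  1: obs=y cand={0} pick 0 [0->0 ok]
  2: obs=x cand={1,2} pick 1 [0->1 ok]
  3: obs=x cand={1,2} pick 1 [1->1 ok]
  4: obs=x cand={1,2} pick 2 [1->2 ok]
  5: obs=x cand={1,2} pick 2 [2->2 ok]
  6: obs=x cand={1,2} pick 2 [2->2 ok]
  7: obs=x cand={1,2} pick 2 [2->2 ok]
  8: obs=y cand={0} pick 0 [2->0 ok]
  9: obs=y cand={0} pick 0 [0->0 ok]
  10: obs=x cand={1,2} pick 1 [0->1 ok]
  11: obs=x cand={1,2} pick 1 [1->1 ok]
  12: obs=x cand={1,2} pick 2 [1->2 ok]
  13: obs=y cand={0} pick 0 [2->0 ok]
  14: obs=x cand={1,2} pick 1 [0->1 ok]
  15: obs=x cand={1,2} pick 1 [1->1 ok]
  16: obs=x cand={1,2} pick 1 [1->1 ok]
  17: obs=x cand={1,2} pick 2 [1->2 ok]
  18: obs=x cand={1,2} pick 2 [2->2 ok]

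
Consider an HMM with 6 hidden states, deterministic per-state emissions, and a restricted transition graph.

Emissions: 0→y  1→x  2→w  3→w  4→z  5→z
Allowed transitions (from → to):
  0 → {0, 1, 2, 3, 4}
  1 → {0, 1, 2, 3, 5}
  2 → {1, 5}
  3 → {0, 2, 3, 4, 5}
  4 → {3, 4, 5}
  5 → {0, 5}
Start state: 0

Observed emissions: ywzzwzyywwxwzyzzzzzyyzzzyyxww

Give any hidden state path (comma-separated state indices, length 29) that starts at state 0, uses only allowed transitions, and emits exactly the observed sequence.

  t0 'y' -> {0}, take 0 (start)
  t1 'w' -> {2,3}, take 3 (0->3 ok)
  t2 'z' -> {4,5}, take 4 (3->4 ok)
  t3 'z' -> {4,5}, take 4 (4->4 ok)
  t4 'w' -> {2,3}, take 3 (4->3 ok)
  t5 'z' -> {4,5}, take 5 (3->5 ok)
  t6 'y' -> {0}, take 0 (5->0 ok)
  t7 'y' -> {0}, take 0 (0->0 ok)
  t8 'w' -> {2,3}, take 3 (0->3 ok)
  t9 'w' -> {2,3}, take 2 (3->2 ok)
  t10 'x' -> {1}, take 1 (2->1 ok)
  t11 'w' -> {2,3}, take 3 (1->3 ok)
  t12 'z' -> {4,5}, take 5 (3->5 ok)
  t13 'y' -> {0}, take 0 (5->0 ok)
  t14 'z' -> {4,5}, take 4 (0->4 ok)
  t15 'z' -> {4,5}, take 4 (4->4 ok)
  t16 'z' -> {4,5}, take 4 (4->4 ok)
  t17 'z' -> {4,5}, take 4 (4->4 ok)
  t18 'z' -> {4,5}, take 5 (4->5 ok)
  t19 'y' -> {0}, take 0 (5->0 ok)
  t20 'y' -> {0}, take 0 (0->0 ok)
  t21 'z' -> {4,5}, take 4 (0->4 ok)
  t22 'z' -> {4,5}, take 5 (4->5 ok)
  t23 'z' -> {4,5}, take 5 (5->5 ok)
  t24 'y' -> {0}, take 0 (5->0 ok)
  t25 'y' -> {0}, take 0 (0->0 ok)
  t26 'x' -> {1}, take 1 (0->1 ok)
  t27 'w' -> {2,3}, take 3 (1->3 ok)
  t28 'w' -> {2,3}, take 2 (3->2 ok)

0,3,4,4,3,5,0,0,3,2,1,3,5,0,4,4,4,4,5,0,0,4,5,5,0,0,1,3,2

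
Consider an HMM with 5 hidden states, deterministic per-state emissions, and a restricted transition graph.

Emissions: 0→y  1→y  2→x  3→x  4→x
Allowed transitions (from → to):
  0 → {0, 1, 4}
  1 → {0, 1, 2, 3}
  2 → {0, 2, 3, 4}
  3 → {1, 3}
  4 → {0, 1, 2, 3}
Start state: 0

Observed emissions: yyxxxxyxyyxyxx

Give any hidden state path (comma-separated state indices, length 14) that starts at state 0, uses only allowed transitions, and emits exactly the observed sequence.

  t0 'y' -> {0,1}, take 0 (start)
  t1 'y' -> {0,1}, take 0 (0->0 ok)
  t2 'x' -> {2,3,4}, take 4 (0->4 ok)
  t3 'x' -> {2,3,4}, take 2 (4->2 ok)
  t4 'x' -> {2,3,4}, take 2 (2->2 ok)
  t5 'x' -> {2,3,4}, take 4 (2->4 ok)
  t6 'y' -> {0,1}, take 1 (4->1 ok)
  t7 'x' -> {2,3,4}, take 3 (1->3 ok)
  t8 'y' -> {0,1}, take 1 (3->1 ok)
  t9 'y' -> {0,1}, take 0 (1->0 ok)
  t10 'x' -> {2,3,4}, take 4 (0->4 ok)
  t11 'y' -> {0,1}, take 0 (4->0 ok)
  t12 'x' -> {2,3,4}, take 4 (0->4 ok)
  t13 'x' -> {2,3,4}, take 3 (4->3 ok)

0,0,4,2,2,4,1,3,1,0,4,0,4,3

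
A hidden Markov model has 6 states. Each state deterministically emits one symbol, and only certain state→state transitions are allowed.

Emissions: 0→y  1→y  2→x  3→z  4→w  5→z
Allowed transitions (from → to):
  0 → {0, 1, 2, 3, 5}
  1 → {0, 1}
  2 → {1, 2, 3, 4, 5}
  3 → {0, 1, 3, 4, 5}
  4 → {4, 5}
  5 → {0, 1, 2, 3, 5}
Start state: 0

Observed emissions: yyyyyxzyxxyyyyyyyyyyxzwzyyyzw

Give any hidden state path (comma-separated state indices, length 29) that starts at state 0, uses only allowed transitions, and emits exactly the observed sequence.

  [0] y  {0,1}  => 0  start
  [1] y  {0,1}  => 1  0->1 ok
  [2] y  {0,1}  => 1  1->1 ok
  [3] y  {0,1}  => 1  1->1 ok
  [4] y  {0,1}  => 0  1->0 ok
  [5] x  {2}  => 2  0->2 ok
  [6] z  {3,5}  => 3  2->3 ok
  [7] y  {0,1}  => 0  3->0 ok
  [8] x  {2}  => 2  0->2 ok
  [9] x  {2}  => 2  2->2 ok
  [10] y  {0,1}  => 1  2->1 ok
  [11] y  {0,1}  => 1  1->1 ok
  [12] y  {0,1}  => 1  1->1 ok
  [13] y  {0,1}  => 1  1->1 ok
  [14] y  {0,1}  => 1  1->1 ok
  [15] y  {0,1}  => 1  1->1 ok
  [16] y  {0,1}  => 1  1->1 ok
  [17] y  {0,1}  => 1  1->1 ok
  [18] y  {0,1}  => 0  1->0 ok
  [19] y  {0,1}  => 0  0->0 ok
  [20] x  {2}  => 2  0->2 ok
  [21] z  {3,5}  => 3  2->3 ok
  [22] w  {4}  => 4  3->4 ok
  [23] z  {3,5}  => 5  4->5 ok
  [24] y  {0,1}  => 1  5->1 ok
  [25] y  {0,1}  => 1  1->1 ok
  [26] y  {0,1}  => 0  1->0 ok
  [27] z  {3,5}  => 3  0->3 ok
  [28] w  {4}  => 4  3->4 ok

0,1,1,1,0,2,3,0,2,2,1,1,1,1,1,1,1,1,0,0,2,3,4,5,1,1,0,3,4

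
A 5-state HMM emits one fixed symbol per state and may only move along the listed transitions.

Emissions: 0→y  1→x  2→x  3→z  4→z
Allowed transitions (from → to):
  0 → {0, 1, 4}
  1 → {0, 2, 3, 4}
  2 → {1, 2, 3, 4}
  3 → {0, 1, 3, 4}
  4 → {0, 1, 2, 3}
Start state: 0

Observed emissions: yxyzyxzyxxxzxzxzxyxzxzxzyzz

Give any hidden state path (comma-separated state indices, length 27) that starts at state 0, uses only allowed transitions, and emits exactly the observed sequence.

0,1,0,4,0,1,3,0,1,2,1,4,2,4,1,3,1,0,1,4,1,4,1,3,0,4,3

  0: obs=y cand={0} pick 0 [start]
  1: obs=x cand={1,2} pick 1 [0->1 ok]
  2: obs=y cand={0} pick 0 [1->0 ok]
  3: obs=z cand={3,4} pick 4 [0->4 ok]
  4: obs=y cand={0} pick 0 [4->0 ok]
  5: obs=x cand={1,2} pick 1 [0->1 ok]
  6: obs=z cand={3,4} pick 3 [1->3 ok]
  7: obs=y cand={0} pick 0 [3->0 ok]
  8: obs=x cand={1,2} pick 1 [0->1 ok]
  9: obs=x cand={1,2} pick 2 [1->2 ok]
  10: obs=x cand={1,2} pick 1 [2->1 ok]
  11: obs=z cand={3,4} pick 4 [1->4 ok]
  12: obs=x cand={1,2} pick 2 [4->2 ok]
  13: obs=z cand={3,4} pick 4 [2->4 ok]
  14: obs=x cand={1,2} pick 1 [4->1 ok]
  15: obs=z cand={3,4} pick 3 [1->3 ok]
  16: obs=x cand={1,2} pick 1 [3->1 ok]
  17: obs=y cand={0} pick 0 [1->0 ok]
  18: obs=x cand={1,2} pick 1 [0->1 ok]
  19: obs=z cand={3,4} pick 4 [1->4 ok]
  20: obs=x cand={1,2} pick 1 [4->1 ok]
  21: obs=z cand={3,4} pick 4 [1->4 ok]
  22: obs=x cand={1,2} pick 1 [4->1 ok]
  23: obs=z cand={3,4} pick 3 [1->3 ok]
  24: obs=y cand={0} pick 0 [3->0 ok]
  25: obs=z cand={3,4} pick 4 [0->4 ok]
  26: obs=z cand={3,4} pick 3 [4->3 ok]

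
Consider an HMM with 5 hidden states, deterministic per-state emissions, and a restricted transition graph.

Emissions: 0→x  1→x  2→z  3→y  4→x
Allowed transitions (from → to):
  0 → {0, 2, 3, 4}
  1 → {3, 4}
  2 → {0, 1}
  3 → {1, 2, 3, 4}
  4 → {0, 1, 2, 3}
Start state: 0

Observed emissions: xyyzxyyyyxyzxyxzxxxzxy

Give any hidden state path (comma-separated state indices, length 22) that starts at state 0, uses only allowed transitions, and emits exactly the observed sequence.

0,3,3,2,0,3,3,3,3,1,3,2,1,3,4,2,0,4,0,2,1,3

  0: obs=x cand={0,1,4} pick 0 [start]
  1: obs=y cand={3} pick 3 [0->3 ok]
  2: obs=y cand={3} pick 3 [3->3 ok]
  3: obs=z cand={2} pick 2 [3->2 ok]
  4: obs=x cand={0,1,4} pick 0 [2->0 ok]
  5: obs=y cand={3} pick 3 [0->3 ok]
  6: obs=y cand={3} pick 3 [3->3 ok]
  7: obs=y cand={3} pick 3 [3->3 ok]
  8: obs=y cand={3} pick 3 [3->3 ok]
  9: obs=x cand={0,1,4} pick 1 [3->1 ok]
  10: obs=y cand={3} pick 3 [1->3 ok]
  11: obs=z cand={2} pick 2 [3->2 ok]
  12: obs=x cand={0,1,4} pick 1 [2->1 ok]
  13: obs=y cand={3} pick 3 [1->3 ok]
  14: obs=x cand={0,1,4} pick 4 [3->4 ok]
  15: obs=z cand={2} pick 2 [4->2 ok]
  16: obs=x cand={0,1,4} pick 0 [2->0 ok]
  17: obs=x cand={0,1,4} pick 4 [0->4 ok]
  18: obs=x cand={0,1,4} pick 0 [4->0 ok]
  19: obs=z cand={2} pick 2 [0->2 ok]
  20: obs=x cand={0,1,4} pick 1 [2->1 ok]
  21: obs=y cand={3} pick 3 [1->3 ok]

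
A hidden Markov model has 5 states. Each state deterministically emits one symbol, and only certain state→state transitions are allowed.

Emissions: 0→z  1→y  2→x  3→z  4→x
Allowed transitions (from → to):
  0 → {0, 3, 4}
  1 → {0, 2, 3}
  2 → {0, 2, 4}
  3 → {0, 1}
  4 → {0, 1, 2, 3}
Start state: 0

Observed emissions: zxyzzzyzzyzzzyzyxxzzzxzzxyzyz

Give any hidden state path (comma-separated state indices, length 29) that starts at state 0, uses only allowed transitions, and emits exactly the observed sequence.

0,4,1,0,0,3,1,0,3,1,3,0,3,1,3,1,2,4,3,0,0,4,3,0,4,1,3,1,3

  pos 0: z in {0,3}, choose 0; start
  pos 1: x in {2,4}, choose 4; 0->4 ok
  pos 2: y in {1}, choose 1; 4->1 ok
  pos 3: z in {0,3}, choose 0; 1->0 ok
  pos 4: z in {0,3}, choose 0; 0->0 ok
  pos 5: z in {0,3}, choose 3; 0->3 ok
  pos 6: y in {1}, choose 1; 3->1 ok
  pos 7: z in {0,3}, choose 0; 1->0 ok
  pos 8: z in {0,3}, choose 3; 0->3 ok
  pos 9: y in {1}, choose 1; 3->1 ok
  pos 10: z in {0,3}, choose 3; 1->3 ok
  pos 11: z in {0,3}, choose 0; 3->0 ok
  pos 12: z in {0,3}, choose 3; 0->3 ok
  pos 13: y in {1}, choose 1; 3->1 ok
  pos 14: z in {0,3}, choose 3; 1->3 ok
  pos 15: y in {1}, choose 1; 3->1 ok
  pos 16: x in {2,4}, choose 2; 1->2 ok
  pos 17: x in {2,4}, choose 4; 2->4 ok
  pos 18: z in {0,3}, choose 3; 4->3 ok
  pos 19: z in {0,3}, choose 0; 3->0 ok
  pos 20: z in {0,3}, choose 0; 0->0 ok
  pos 21: x in {2,4}, choose 4; 0->4 ok
  pos 22: z in {0,3}, choose 3; 4->3 ok
  pos 23: z in {0,3}, choose 0; 3->0 ok
  pos 24: x in {2,4}, choose 4; 0->4 ok
  pos 25: y in {1}, choose 1; 4->1 ok
  pos 26: z in {0,3}, choose 3; 1->3 ok
  pos 27: y in {1}, choose 1; 3->1 ok
  pos 28: z in {0,3}, choose 3; 1->3 ok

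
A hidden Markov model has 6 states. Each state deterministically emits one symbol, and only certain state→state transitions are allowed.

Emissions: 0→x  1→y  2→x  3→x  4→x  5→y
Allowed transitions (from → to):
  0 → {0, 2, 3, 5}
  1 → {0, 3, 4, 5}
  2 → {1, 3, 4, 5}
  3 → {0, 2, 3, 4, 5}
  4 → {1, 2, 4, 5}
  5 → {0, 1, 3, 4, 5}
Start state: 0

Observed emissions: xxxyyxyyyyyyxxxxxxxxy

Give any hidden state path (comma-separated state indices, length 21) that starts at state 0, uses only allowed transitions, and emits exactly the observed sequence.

  [0] x  {0,2,3,4}  => 0  start
  [1] x  {0,2,3,4}  => 0  0->0 ok
  [2] x  {0,2,3,4}  => 0  0->0 ok
  [3] y  {1,5}  => 5  0->5 ok
  [4] y  {1,5}  => 1  5->1 ok
  [5] x  {0,2,3,4}  => 3  1->3 ok
  [6] y  {1,5}  => 5  3->5 ok
  [7] y  {1,5}  => 1  5->1 ok
  [8] y  {1,5}  => 5  1->5 ok
  [9] y  {1,5}  => 1  5->1 ok
  [10] y  {1,5}  => 5  1->5 ok
  [11] y  {1,5}  => 1  5->1 ok
  [12] x  {0,2,3,4}  => 3  1->3 ok
  [13] x  {0,2,3,4}  => 4  3->4 ok
  [14] x  {0,2,3,4}  => 2  4->2 ok
  [15] x  {0,2,3,4}  => 3  2->3 ok
  [16] x  {0,2,3,4}  => 3  3->3 ok
  [17] x  {0,2,3,4}  => 4  3->4 ok
  [18] x  {0,2,3,4}  => 4  4->4 ok
  [19] x  {0,2,3,4}  => 4  4->4 ok
  [20] y  {1,5}  => 5  4->5 ok

0,0,0,5,1,3,5,1,5,1,5,1,3,4,2,3,3,4,4,4,5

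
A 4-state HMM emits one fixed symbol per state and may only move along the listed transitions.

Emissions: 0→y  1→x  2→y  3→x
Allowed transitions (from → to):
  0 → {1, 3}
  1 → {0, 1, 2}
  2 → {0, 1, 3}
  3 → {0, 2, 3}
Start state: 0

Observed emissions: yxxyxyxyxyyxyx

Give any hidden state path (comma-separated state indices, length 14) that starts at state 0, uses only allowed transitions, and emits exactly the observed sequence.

  pos 0: y in {0,2}, choose 0; start
  pos 1: x in {1,3}, choose 1; 0->1 ok
  pos 2: x in {1,3}, choose 1; 1->1 ok
  pos 3: y in {0,2}, choose 0; 1->0 ok
  pos 4: x in {1,3}, choose 1; 0->1 ok
  pos 5: y in {0,2}, choose 0; 1->0 ok
  pos 6: x in {1,3}, choose 3; 0->3 ok
  pos 7: y in {0,2}, choose 0; 3->0 ok
  pos 8: x in {1,3}, choose 1; 0->1 ok
  pos 9: y in {0,2}, choose 2; 1->2 ok
  pos 10: y in {0,2}, choose 0; 2->0 ok
  pos 11: x in {1,3}, choose 3; 0->3 ok
  pos 12: y in {0,2}, choose 2; 3->2 ok
  pos 13: x in {1,3}, choose 3; 2->3 ok

0,1,1,0,1,0,3,0,1,2,0,3,2,3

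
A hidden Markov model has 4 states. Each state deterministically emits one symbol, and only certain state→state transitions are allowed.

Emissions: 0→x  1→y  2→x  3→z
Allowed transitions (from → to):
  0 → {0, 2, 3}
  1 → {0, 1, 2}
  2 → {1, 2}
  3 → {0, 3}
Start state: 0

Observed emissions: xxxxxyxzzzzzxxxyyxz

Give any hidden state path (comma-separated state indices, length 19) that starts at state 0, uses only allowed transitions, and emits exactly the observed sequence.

  t0 'x' -> {0,2}, take 0 (start)
  t1 'x' -> {0,2}, take 0 (0->0 ok)
  t2 'x' -> {0,2}, take 0 (0->0 ok)
  t3 'x' -> {0,2}, take 0 (0->0 ok)
  t4 'x' -> {0,2}, take 2 (0->2 ok)
  t5 'y' -> {1}, take 1 (2->1 ok)
  t6 'x' -> {0,2}, take 0 (1->0 ok)
  t7 'z' -> {3}, take 3 (0->3 ok)
  t8 'z' -> {3}, take 3 (3->3 ok)
  t9 'z' -> {3}, take 3 (3->3 ok)
  t10 'z' -> {3}, take 3 (3->3 ok)
  t11 'z' -> {3}, take 3 (3->3 ok)
  t12 'x' -> {0,2}, take 0 (3->0 ok)
  t13 'x' -> {0,2}, take 2 (0->2 ok)
  t14 'x' -> {0,2}, take 2 (2->2 ok)
  t15 'y' -> {1}, take 1 (2->1 ok)
  t16 'y' -> {1}, take 1 (1->1 ok)
  t17 'x' -> {0,2}, take 0 (1->0 ok)
  t18 'z' -> {3}, take 3 (0->3 ok)

0,0,0,0,2,1,0,3,3,3,3,3,0,2,2,1,1,0,3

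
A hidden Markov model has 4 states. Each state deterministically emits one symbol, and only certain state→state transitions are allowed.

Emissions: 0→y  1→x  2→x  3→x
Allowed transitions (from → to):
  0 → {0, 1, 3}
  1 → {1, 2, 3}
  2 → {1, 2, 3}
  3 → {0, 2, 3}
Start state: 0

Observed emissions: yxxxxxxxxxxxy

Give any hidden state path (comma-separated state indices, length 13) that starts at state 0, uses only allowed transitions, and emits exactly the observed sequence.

0,3,2,2,1,3,2,3,3,2,2,3,0

  pos 0: y in {0}, choose 0; start
  pos 1: x in {1,2,3}, choose 3; 0->3 ok
  pos 2: x in {1,2,3}, choose 2; 3->2 ok
  pos 3: x in {1,2,3}, choose 2; 2->2 ok
  pos 4: x in {1,2,3}, choose 1; 2->1 ok
  pos 5: x in {1,2,3}, choose 3; 1->3 ok
  pos 6: x in {1,2,3}, choose 2; 3->2 ok
  pos 7: x in {1,2,3}, choose 3; 2->3 ok
  pos 8: x in {1,2,3}, choose 3; 3->3 ok
  pos 9: x in {1,2,3}, choose 2; 3->2 ok
  pos 10: x in {1,2,3}, choose 2; 2->2 ok
  pos 11: x in {1,2,3}, choose 3; 2->3 ok
  pos 12: y in {0}, choose 0; 3->0 ok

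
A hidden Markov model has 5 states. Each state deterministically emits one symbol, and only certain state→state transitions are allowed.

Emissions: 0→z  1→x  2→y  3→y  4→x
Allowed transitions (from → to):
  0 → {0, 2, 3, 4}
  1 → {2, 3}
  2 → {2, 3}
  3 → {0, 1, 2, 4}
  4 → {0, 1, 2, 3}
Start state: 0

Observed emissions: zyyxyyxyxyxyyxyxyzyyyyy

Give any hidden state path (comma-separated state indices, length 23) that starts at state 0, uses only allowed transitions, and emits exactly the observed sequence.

0,2,3,1,2,3,1,3,1,3,1,2,3,1,3,4,3,0,3,2,2,3,2

  [0] z  {0}  => 0  start
  [1] y  {2,3}  => 2  0->2 ok
  [2] y  {2,3}  => 3  2->3 ok
  [3] x  {1,4}  => 1  3->1 ok
  [4] y  {2,3}  => 2  1->2 ok
  [5] y  {2,3}  => 3  2->3 ok
  [6] x  {1,4}  => 1  3->1 ok
  [7] y  {2,3}  => 3  1->3 ok
  [8] x  {1,4}  => 1  3->1 ok
  [9] y  {2,3}  => 3  1->3 ok
  [10] x  {1,4}  => 1  3->1 ok
  [11] y  {2,3}  => 2  1->2 ok
  [12] y  {2,3}  => 3  2->3 ok
  [13] x  {1,4}  => 1  3->1 ok
  [14] y  {2,3}  => 3  1->3 ok
  [15] x  {1,4}  => 4  3->4 ok
  [16] y  {2,3}  => 3  4->3 ok
  [17] z  {0}  => 0  3->0 ok
  [18] y  {2,3}  => 3  0->3 ok
  [19] y  {2,3}  => 2  3->2 ok
  [20] y  {2,3}  => 2  2->2 ok
  [21] y  {2,3}  => 3  2->3 ok
  [22] y  {2,3}  => 2  3->2 ok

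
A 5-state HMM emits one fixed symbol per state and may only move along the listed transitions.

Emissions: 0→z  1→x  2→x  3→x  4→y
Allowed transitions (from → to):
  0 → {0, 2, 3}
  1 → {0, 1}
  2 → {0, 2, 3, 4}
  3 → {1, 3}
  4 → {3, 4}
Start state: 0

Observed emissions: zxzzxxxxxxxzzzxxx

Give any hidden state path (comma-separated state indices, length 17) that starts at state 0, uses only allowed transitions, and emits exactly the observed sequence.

  pos 0: z in {0}, choose 0; start
  pos 1: x in {1,2,3}, choose 2; 0->2 ok
  pos 2: z in {0}, choose 0; 2->0 ok
  pos 3: z in {0}, choose 0; 0->0 ok
  pos 4: x in {1,2,3}, choose 3; 0->3 ok
  pos 5: x in {1,2,3}, choose 3; 3->3 ok
  pos 6: x in {1,2,3}, choose 3; 3->3 ok
  pos 7: x in {1,2,3}, choose 3; 3->3 ok
  pos 8: x in {1,2,3}, choose 3; 3->3 ok
  pos 9: x in {1,2,3}, choose 3; 3->3 ok
  pos 10: x in {1,2,3}, choose 1; 3->1 ok
  pos 11: z in {0}, choose 0; 1->0 ok
  pos 12: z in {0}, choose 0; 0->0 ok
  pos 13: z in {0}, choose 0; 0->0 ok
  pos 14: x in {1,2,3}, choose 2; 0->2 ok
  pos 15: x in {1,2,3}, choose 3; 2->3 ok
  pos 16: x in {1,2,3}, choose 1; 3->1 ok

0,2,0,0,3,3,3,3,3,3,1,0,0,0,2,3,1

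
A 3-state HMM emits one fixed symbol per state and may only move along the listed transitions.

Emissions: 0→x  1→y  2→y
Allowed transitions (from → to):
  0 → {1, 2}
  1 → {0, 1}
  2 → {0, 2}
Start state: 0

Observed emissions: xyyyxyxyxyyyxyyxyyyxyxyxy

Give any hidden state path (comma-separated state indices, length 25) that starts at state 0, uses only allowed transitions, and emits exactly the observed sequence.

  pos 0: x in {0}, choose 0; start
  pos 1: y in {1,2}, choose 2; 0->2 ok
  pos 2: y in {1,2}, choose 2; 2->2 ok
  pos 3: y in {1,2}, choose 2; 2->2 ok
  pos 4: x in {0}, choose 0; 2->0 ok
  pos 5: y in {1,2}, choose 1; 0->1 ok
  pos 6: x in {0}, choose 0; 1->0 ok
  pos 7: y in {1,2}, choose 1; 0->1 ok
  pos 8: x in {0}, choose 0; 1->0 ok
  pos 9: y in {1,2}, choose 1; 0->1 ok
  pos 10: y in {1,2}, choose 1; 1->1 ok
  pos 11: y in {1,2}, choose 1; 1->1 ok
  pos 12: x in {0}, choose 0; 1->0 ok
  pos 13: y in {1,2}, choose 2; 0->2 ok
  pos 14: y in {1,2}, choose 2; 2->2 ok
  pos 15: x in {0}, choose 0; 2->0 ok
  pos 16: y in {1,2}, choose 1; 0->1 ok
  pos 17: y in {1,2}, choose 1; 1->1 ok
  pos 18: y in {1,2}, choose 1; 1->1 ok
  pos 19: x in {0}, choose 0; 1->0 ok
  pos 20: y in {1,2}, choose 1; 0->1 ok
  pos 21: x in {0}, choose 0; 1->0 ok
  pos 22: y in {1,2}, choose 2; 0->2 ok
  pos 23: x in {0}, choose 0; 2->0 ok
  pos 24: y in {1,2}, choose 2; 0->2 ok

0,2,2,2,0,1,0,1,0,1,1,1,0,2,2,0,1,1,1,0,1,0,2,0,2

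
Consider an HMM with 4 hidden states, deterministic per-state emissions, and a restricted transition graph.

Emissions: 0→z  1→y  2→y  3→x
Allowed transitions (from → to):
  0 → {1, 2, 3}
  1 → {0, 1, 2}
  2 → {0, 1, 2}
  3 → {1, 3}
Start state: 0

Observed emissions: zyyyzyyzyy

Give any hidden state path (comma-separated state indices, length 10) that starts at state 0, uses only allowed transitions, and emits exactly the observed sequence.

  [0] z  {0}  => 0  start
  [1] y  {1,2}  => 1  0->1 ok
  [2] y  {1,2}  => 2  1->2 ok
  [3] y  {1,2}  => 2  2->2 ok
  [4] z  {0}  => 0  2->0 ok
  [5] y  {1,2}  => 2  0->2 ok
  [6] y  {1,2}  => 2  2->2 ok
  [7] z  {0}  => 0  2->0 ok
  [8] y  {1,2}  => 1  0->1 ok
  [9] y  {1,2}  => 1  1->1 ok

0,1,2,2,0,2,2,0,1,1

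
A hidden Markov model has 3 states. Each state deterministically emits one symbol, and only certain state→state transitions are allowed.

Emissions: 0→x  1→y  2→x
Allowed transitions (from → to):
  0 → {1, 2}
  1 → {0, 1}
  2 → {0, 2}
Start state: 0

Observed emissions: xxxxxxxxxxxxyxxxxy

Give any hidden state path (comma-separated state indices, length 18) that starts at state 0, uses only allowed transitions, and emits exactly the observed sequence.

0,2,0,2,0,2,2,0,2,0,2,0,1,0,2,2,0,1

  0: obs=x cand={0,2} pick 0 [start]
  1: obs=x cand={0,2} pick 2 [0->2 ok]
  2: obs=x cand={0,2} pick 0 [2->0 ok]
  3: obs=x cand={0,2} pick 2 [0->2 ok]
  4: obs=x cand={0,2} pick 0 [2->0 ok]
  5: obs=x cand={0,2} pick 2 [0->2 ok]
  6: obs=x cand={0,2} pick 2 [2->2 ok]
  7: obs=x cand={0,2} pick 0 [2->0 ok]
  8: obs=x cand={0,2} pick 2 [0->2 ok]
  9: obs=x cand={0,2} pick 0 [2->0 ok]
  10: obs=x cand={0,2} pick 2 [0->2 ok]
  11: obs=x cand={0,2} pick 0 [2->0 ok]
  12: obs=y cand={1} pick 1 [0->1 ok]
  13: obs=x cand={0,2} pick 0 [1->0 ok]
  14: obs=x cand={0,2} pick 2 [0->2 ok]
  15: obs=x cand={0,2} pick 2 [2->2 ok]
  16: obs=x cand={0,2} pick 0 [2->0 ok]
  17: obs=y cand={1} pick 1 [0->1 ok]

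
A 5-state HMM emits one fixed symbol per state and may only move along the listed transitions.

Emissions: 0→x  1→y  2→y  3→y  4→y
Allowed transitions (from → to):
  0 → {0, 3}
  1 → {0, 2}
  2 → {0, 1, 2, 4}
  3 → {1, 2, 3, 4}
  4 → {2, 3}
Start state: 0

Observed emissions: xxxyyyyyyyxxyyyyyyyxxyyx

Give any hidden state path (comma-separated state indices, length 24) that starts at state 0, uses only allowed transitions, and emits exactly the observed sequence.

  t0 'x' -> {0}, take 0 (start)
  t1 'x' -> {0}, take 0 (0->0 ok)
  t2 'x' -> {0}, take 0 (0->0 ok)
  t3 'y' -> {1,2,3,4}, take 3 (0->3 ok)
  t4 'y' -> {1,2,3,4}, take 4 (3->4 ok)
  t5 'y' -> {1,2,3,4}, take 2 (4->2 ok)
  t6 'y' -> {1,2,3,4}, take 4 (2->4 ok)
  t7 'y' -> {1,2,3,4}, take 3 (4->3 ok)
  t8 'y' -> {1,2,3,4}, take 2 (3->2 ok)
  t9 'y' -> {1,2,3,4}, take 2 (2->2 ok)
  t10 'x' -> {0}, take 0 (2->0 ok)
  t11 'x' -> {0}, take 0 (0->0 ok)
  t12 'y' -> {1,2,3,4}, take 3 (0->3 ok)
  t13 'y' -> {1,2,3,4}, take 3 (3->3 ok)
  t14 'y' -> {1,2,3,4}, take 4 (3->4 ok)
  t15 'y' -> {1,2,3,4}, take 2 (4->2 ok)
  t16 'y' -> {1,2,3,4}, take 1 (2->1 ok)
  t17 'y' -> {1,2,3,4}, take 2 (1->2 ok)
  t18 'y' -> {1,2,3,4}, take 1 (2->1 ok)
  t19 'x' -> {0}, take 0 (1->0 ok)
  t20 'x' -> {0}, take 0 (0->0 ok)
  t21 'y' -> {1,2,3,4}, take 3 (0->3 ok)
  t22 'y' -> {1,2,3,4}, take 1 (3->1 ok)
  t23 'x' -> {0}, take 0 (1->0 ok)

0,0,0,3,4,2,4,3,2,2,0,0,3,3,4,2,1,2,1,0,0,3,1,0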